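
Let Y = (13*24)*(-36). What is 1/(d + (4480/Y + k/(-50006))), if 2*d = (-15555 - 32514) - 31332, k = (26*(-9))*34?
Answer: -17552106/696831592537 ≈ -2.5188e-5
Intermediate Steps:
k = -7956 (k = -234*34 = -7956)
Y = -11232 (Y = 312*(-36) = -11232)
d = -79401/2 (d = ((-15555 - 32514) - 31332)/2 = (-48069 - 31332)/2 = (½)*(-79401) = -79401/2 ≈ -39701.)
1/(d + (4480/Y + k/(-50006))) = 1/(-79401/2 + (4480/(-11232) - 7956/(-50006))) = 1/(-79401/2 + (4480*(-1/11232) - 7956*(-1/50006))) = 1/(-79401/2 + (-140/351 + 3978/25003)) = 1/(-79401/2 - 2104142/8776053) = 1/(-696831592537/17552106) = -17552106/696831592537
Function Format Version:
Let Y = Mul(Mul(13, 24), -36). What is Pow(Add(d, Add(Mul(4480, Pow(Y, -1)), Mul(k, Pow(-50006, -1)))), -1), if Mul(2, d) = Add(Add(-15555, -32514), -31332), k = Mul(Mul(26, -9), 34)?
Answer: Rational(-17552106, 696831592537) ≈ -2.5188e-5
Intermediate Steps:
k = -7956 (k = Mul(-234, 34) = -7956)
Y = -11232 (Y = Mul(312, -36) = -11232)
d = Rational(-79401, 2) (d = Mul(Rational(1, 2), Add(Add(-15555, -32514), -31332)) = Mul(Rational(1, 2), Add(-48069, -31332)) = Mul(Rational(1, 2), -79401) = Rational(-79401, 2) ≈ -39701.)
Pow(Add(d, Add(Mul(4480, Pow(Y, -1)), Mul(k, Pow(-50006, -1)))), -1) = Pow(Add(Rational(-79401, 2), Add(Mul(4480, Pow(-11232, -1)), Mul(-7956, Pow(-50006, -1)))), -1) = Pow(Add(Rational(-79401, 2), Add(Mul(4480, Rational(-1, 11232)), Mul(-7956, Rational(-1, 50006)))), -1) = Pow(Add(Rational(-79401, 2), Add(Rational(-140, 351), Rational(3978, 25003))), -1) = Pow(Add(Rational(-79401, 2), Rational(-2104142, 8776053)), -1) = Pow(Rational(-696831592537, 17552106), -1) = Rational(-17552106, 696831592537)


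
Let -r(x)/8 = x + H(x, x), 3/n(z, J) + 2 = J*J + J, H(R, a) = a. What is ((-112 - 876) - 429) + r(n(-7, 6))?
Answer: -7091/5 ≈ -1418.2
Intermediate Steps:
n(z, J) = 3/(-2 + J + J**2) (n(z, J) = 3/(-2 + (J*J + J)) = 3/(-2 + (J**2 + J)) = 3/(-2 + (J + J**2)) = 3/(-2 + J + J**2))
r(x) = -16*x (r(x) = -8*(x + x) = -16*x)
((-112 - 876) - 429) + r(n(-7, 6)) = ((-112 - 876) - 429) - 48/(-2 + 6 + 6**2) = (-988 - 429) - 48/(-2 + 6 + 36) = -1417 - 48/40 = -1417 - 16*3/40 = -1417 - 6/5 = -7091/5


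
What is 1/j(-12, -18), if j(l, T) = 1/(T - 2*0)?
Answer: -18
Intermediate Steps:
j(l, T) = 1/T (j(l, T) = 1/(T + 0) = 1/T)
1/j(-12, -18) = 1/(1/(-18)) = 1/(-1/18) = -18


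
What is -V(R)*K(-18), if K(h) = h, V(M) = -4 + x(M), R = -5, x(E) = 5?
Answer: 18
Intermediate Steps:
V(M) = 1 (V(M) = -4 + 5 = 1)
-V(R)*K(-18) = -(-18) = -1*(-18) = 18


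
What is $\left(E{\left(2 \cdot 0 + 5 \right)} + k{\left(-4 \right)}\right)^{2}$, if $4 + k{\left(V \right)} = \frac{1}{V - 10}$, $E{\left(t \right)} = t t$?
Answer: $\frac{85849}{196} \approx 438.0$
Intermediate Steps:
$E{\left(t \right)} = t^{2}$
$k{\left(V \right)} = -4 + \frac{1}{-10 + V}$ ($k{\left(V \right)} = -4 + \frac{1}{V - 10} = -4 + \frac{1}{-10 + V}$)
$\left(E{\left(2 \cdot 0 + 5 \right)} + k{\left(-4 \right)}\right)^{2} = \left(\left(2 \cdot 0 + 5\right)^{2} + \frac{41 - -16}{-10 - 4}\right)^{2} = \left(\left(0 + 5\right)^{2} + \frac{41 + 16}{-14}\right)^{2} = \left(5^{2} - \frac{57}{14}\right)^{2} = \left(25 - \frac{57}{14}\right)^{2} = \left(\frac{293}{14}\right)^{2} = \frac{85849}{196}$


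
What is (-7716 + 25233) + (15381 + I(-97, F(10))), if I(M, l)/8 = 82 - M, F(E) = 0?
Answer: 34330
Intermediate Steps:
I(M, l) = 656 - 8*M (I(M, l) = 8*(82 - M) = 656 - 8*M)
(-7716 + 25233) + (15381 + I(-97, F(10))) = (-7716 + 25233) + (15381 + (656 - 8*(-97))) = 17517 + (15381 + (656 + 776)) = 17517 + (15381 + 1432) = 17517 + 16813 = 34330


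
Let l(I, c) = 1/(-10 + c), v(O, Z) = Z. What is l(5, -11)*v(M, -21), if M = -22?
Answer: 1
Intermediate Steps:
l(5, -11)*v(M, -21) = -21/(-10 - 11) = -21/(-21) = -1/21*(-21) = 1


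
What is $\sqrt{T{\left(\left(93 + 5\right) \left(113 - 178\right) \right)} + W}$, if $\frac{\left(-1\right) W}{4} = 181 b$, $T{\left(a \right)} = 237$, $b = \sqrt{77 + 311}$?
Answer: $\sqrt{237 - 1448 \sqrt{97}} \approx 118.42 i$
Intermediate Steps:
$b = 2 \sqrt{97}$ ($b = \sqrt{388} = 2 \sqrt{97} \approx 19.698$)
$W = - 1448 \sqrt{97}$ ($W = - 4 \cdot 181 \cdot 2 \sqrt{97} = - 4 \cdot 362 \sqrt{97} = - 1448 \sqrt{97} \approx -14261.0$)
$\sqrt{T{\left(\left(93 + 5\right) \left(113 - 178\right) \right)} + W} = \sqrt{237 - 1448 \sqrt{97}}$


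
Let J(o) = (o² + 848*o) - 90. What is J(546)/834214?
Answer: 380517/417107 ≈ 0.91228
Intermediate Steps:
J(o) = -90 + o² + 848*o
J(546)/834214 = (-90 + 546² + 848*546)/834214 = (-90 + 298116 + 463008)*(1/834214) = 761034*(1/834214) = 380517/417107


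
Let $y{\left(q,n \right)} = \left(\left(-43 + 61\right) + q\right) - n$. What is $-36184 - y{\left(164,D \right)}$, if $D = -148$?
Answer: $-36514$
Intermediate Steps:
$y{\left(q,n \right)} = 18 + q - n$ ($y{\left(q,n \right)} = \left(18 + q\right) - n = 18 + q - n$)
$-36184 - y{\left(164,D \right)} = -36184 - \left(18 + 164 - -148\right) = -36184 - \left(18 + 164 + 148\right) = -36184 - 330 = -36514$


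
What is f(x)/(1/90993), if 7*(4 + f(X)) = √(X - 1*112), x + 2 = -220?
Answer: -363972 + 12999*I*√334 ≈ -3.6397e+5 + 2.3757e+5*I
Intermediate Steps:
x = -222 (x = -2 - 220 = -222)
f(X) = -4 + √(-112 + X)/7 (f(X) = -4 + √(X - 1*112)/7 = -4 + √(X - 112)/7 = -4 + √(-112 + X)/7)
f(x)/(1/90993) = (-4 + √(-112 - 222)/7)/(1/90993) = (-4 + √(-334)/7)/(1/90993) = (-4 + (I*√334)/7)*90993 = (-4 + I*√334/7)*90993 = -363972 + 12999*I*√334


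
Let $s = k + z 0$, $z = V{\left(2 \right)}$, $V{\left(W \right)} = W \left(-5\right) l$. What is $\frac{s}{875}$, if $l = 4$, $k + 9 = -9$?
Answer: $- \frac{18}{875} \approx -0.020571$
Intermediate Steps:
$k = -18$ ($k = -9 - 9 = -18$)
$V{\left(W \right)} = - 20 W$ ($V{\left(W \right)} = W \left(-5\right) 4 = - 5 W 4 = - 20 W$)
$z = -40$ ($z = \left(-20\right) 2 = -40$)
$s = -18$ ($s = -18 - 0 = -18 + 0 = -18$)
$\frac{s}{875} = - \frac{18}{875}$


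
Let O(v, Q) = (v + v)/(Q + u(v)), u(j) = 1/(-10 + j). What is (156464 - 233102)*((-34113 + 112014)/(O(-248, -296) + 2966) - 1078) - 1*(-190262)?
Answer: 9155545314894875/113319211 ≈ 8.0794e+7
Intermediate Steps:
O(v, Q) = 2*v/(Q + 1/(-10 + v)) (O(v, Q) = (v + v)/(Q + 1/(-10 + v)) = (2*v)/(Q + 1/(-10 + v)) = 2*v/(Q + 1/(-10 + v)))
(156464 - 233102)*((-34113 + 112014)/(O(-248, -296) + 2966) - 1078) - 1*(-190262) = (156464 - 233102)*((-34113 + 112014)/(2*(-248)*(-10 - 248)/(1 - 296*(-10 - 248)) + 2966) - 1078) - 1*(-190262) = -76638*(77901/(2*(-248)*(-258)/(1 - 296*(-258)) + 2966) - 1078) + 190262 = -76638*(77901/(2*(-248)*(-258)/(1 + 76368) + 2966) - 1078) + 190262 = -76638*(77901/(2*(-248)*(-258)/76369 + 2966) - 1078) + 190262 = -76638*(77901/(2*(-248)*(1/76369)*(-258) + 2966) - 1078) + 190262 = -76638*(77901/(127968/76369 + 2966) - 1078) + 190262 = -76638*(77901/(226638422/76369) - 1078) + 190262 = -76638*(77901*(76369/226638422) - 1078) + 190262 = -76638*(5949221469/226638422 - 1078) + 190262 = -76638*(-238366997447/226638422) + 190262 = 9133984975171593/113319211 + 190262 = 9155545314894875/113319211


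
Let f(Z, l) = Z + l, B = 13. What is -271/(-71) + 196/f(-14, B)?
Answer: -13645/71 ≈ -192.18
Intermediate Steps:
-271/(-71) + 196/f(-14, B) = -271/(-71) + 196/(-14 + 13) = -271*(-1/71) + 196/(-1) = 271/71 + 196*(-1) = 271/71 - 196 = -13645/71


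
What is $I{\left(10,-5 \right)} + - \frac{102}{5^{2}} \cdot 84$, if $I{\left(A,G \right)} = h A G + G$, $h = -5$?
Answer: $- \frac{2443}{25} \approx -97.72$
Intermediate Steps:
$I{\left(A,G \right)} = G - 5 A G$ ($I{\left(A,G \right)} = - 5 A G + G = G - 5 A G$)
$I{\left(10,-5 \right)} + - \frac{102}{5^{2}} \cdot 84 = - 5 \left(1 - 50\right) + - \frac{102}{5^{2}} \cdot 84 = - 5 \left(1 - 50\right) + - \frac{102}{25} \cdot 84 = \left(-5\right) \left(-49\right) + \left(-102\right) \frac{1}{25} \cdot 84 = 245 - \frac{8568}{25} = - \frac{2443}{25}$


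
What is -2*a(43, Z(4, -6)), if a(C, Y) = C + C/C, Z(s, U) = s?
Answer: -88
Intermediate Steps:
a(C, Y) = 1 + C (a(C, Y) = C + 1 = 1 + C)
-2*a(43, Z(4, -6)) = -2*(1 + 43) = -2*44 = -88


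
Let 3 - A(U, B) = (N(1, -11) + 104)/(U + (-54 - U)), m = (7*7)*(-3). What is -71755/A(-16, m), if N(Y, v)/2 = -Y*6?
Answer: -15255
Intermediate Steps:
N(Y, v) = -12*Y (N(Y, v) = 2*(-Y*6) = 2*(-6*Y) = -12*Y)
m = -147 (m = 49*(-3) = -147)
A(U, B) = 127/27 (A(U, B) = 3 - (-12*1 + 104)/(U + (-54 - U)) = 3 - (-12 + 104)/(-54) = 3 - 92*(-1)/54 = 3 - 1*(-46/27) = 3 + 46/27 = 127/27)
-71755/A(-16, m) = -71755/127/27 = -71755*27/127 = -15255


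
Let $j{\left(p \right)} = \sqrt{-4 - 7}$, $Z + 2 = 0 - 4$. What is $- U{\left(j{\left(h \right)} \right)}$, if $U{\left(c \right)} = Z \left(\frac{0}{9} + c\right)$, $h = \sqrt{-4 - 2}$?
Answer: $6 i \sqrt{11} \approx 19.9 i$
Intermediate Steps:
$h = i \sqrt{6}$ ($h = \sqrt{-6} = i \sqrt{6} \approx 2.4495 i$)
$Z = -6$ ($Z = -2 + \left(0 - 4\right) = -2 - 4 = -6$)
$j{\left(p \right)} = i \sqrt{11}$ ($j{\left(p \right)} = \sqrt{-11} = i \sqrt{11}$)
$U{\left(c \right)} = - 6 c$ ($U{\left(c \right)} = - 6 \left(\frac{0}{9} + c\right) = - 6 \left(0 \cdot \frac{1}{9} + c\right) = - 6 \left(0 + c\right) = - 6 c$)
$- U{\left(j{\left(h \right)} \right)} = - \left(-6\right) i \sqrt{11} = 6 i \sqrt{11}$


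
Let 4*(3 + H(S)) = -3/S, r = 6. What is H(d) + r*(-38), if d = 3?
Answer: -925/4 ≈ -231.25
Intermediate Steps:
H(S) = -3 - 3/(4*S) (H(S) = -3 + (-3/S)/4 = -3 - 3/(4*S))
H(d) + r*(-38) = (-3 - ¾/3) + 6*(-38) = (-3 - ¾*⅓) - 228 = (-3 - ¼) - 228 = -13/4 - 228 = -925/4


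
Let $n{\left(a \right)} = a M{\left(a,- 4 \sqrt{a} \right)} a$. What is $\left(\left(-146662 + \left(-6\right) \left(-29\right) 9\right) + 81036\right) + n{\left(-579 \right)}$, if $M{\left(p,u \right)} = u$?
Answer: $-64060 - 1340964 i \sqrt{579} \approx -64060.0 - 3.2267 \cdot 10^{7} i$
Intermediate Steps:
$n{\left(a \right)} = - 4 a^{\frac{5}{2}}$ ($n{\left(a \right)} = a \left(- 4 \sqrt{a}\right) a = - 4 a^{\frac{3}{2}} a = - 4 a^{\frac{5}{2}}$)
$\left(\left(-146662 + \left(-6\right) \left(-29\right) 9\right) + 81036\right) + n{\left(-579 \right)} = \left(\left(-146662 + \left(-6\right) \left(-29\right) 9\right) + 81036\right) - 4 \left(-579\right)^{\frac{5}{2}} = \left(\left(-146662 + 174 \cdot 9\right) + 81036\right) - 4 \cdot 335241 i \sqrt{579} = \left(\left(-146662 + 1566\right) + 81036\right) - 1340964 i \sqrt{579} = \left(-145096 + 81036\right) - 1340964 i \sqrt{579} = -64060 - 1340964 i \sqrt{579}$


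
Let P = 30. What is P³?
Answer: 27000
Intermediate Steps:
P³ = 30³ = 27000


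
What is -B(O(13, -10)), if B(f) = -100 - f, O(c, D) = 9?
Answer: 109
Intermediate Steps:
-B(O(13, -10)) = -(-100 - 1*9) = -(-100 - 9) = -1*(-109) = 109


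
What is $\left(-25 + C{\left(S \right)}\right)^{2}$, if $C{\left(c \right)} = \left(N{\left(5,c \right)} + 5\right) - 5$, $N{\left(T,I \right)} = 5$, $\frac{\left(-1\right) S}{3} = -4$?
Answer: $400$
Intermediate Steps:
$S = 12$ ($S = \left(-3\right) \left(-4\right) = 12$)
$C{\left(c \right)} = 5$ ($C{\left(c \right)} = \left(5 + 5\right) - 5 = 10 - 5 = 5$)
$\left(-25 + C{\left(S \right)}\right)^{2} = \left(-25 + 5\right)^{2} = \left(-20\right)^{2} = 400$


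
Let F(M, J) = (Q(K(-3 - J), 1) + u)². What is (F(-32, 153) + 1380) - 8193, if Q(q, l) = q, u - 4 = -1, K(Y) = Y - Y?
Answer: -6804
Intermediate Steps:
K(Y) = 0
u = 3 (u = 4 - 1 = 3)
F(M, J) = 9 (F(M, J) = (0 + 3)² = 3² = 9)
(F(-32, 153) + 1380) - 8193 = (9 + 1380) - 8193 = 1389 - 8193 = -6804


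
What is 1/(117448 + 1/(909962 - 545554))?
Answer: 364408/42798990785 ≈ 8.5144e-6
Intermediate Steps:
1/(117448 + 1/(909962 - 545554)) = 1/(117448 + 1/364408) = 1/(42798990785/364408) = 364408/42798990785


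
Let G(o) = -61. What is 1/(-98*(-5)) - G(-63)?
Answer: 29891/490 ≈ 61.002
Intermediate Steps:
1/(-98*(-5)) - G(-63) = 1/(-98*(-5)) - 1*(-61) = 1/490 + 61 = 29891/490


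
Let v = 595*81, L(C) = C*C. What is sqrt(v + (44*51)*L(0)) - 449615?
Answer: -449615 + 9*sqrt(595) ≈ -4.4940e+5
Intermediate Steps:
L(C) = C**2
v = 48195
sqrt(v + (44*51)*L(0)) - 449615 = sqrt(48195 + (44*51)*0**2) - 449615 = sqrt(48195 + 2244*0) - 449615 = sqrt(48195 + 0) - 449615 = sqrt(48195) - 449615 = 9*sqrt(595) - 449615 = -449615 + 9*sqrt(595)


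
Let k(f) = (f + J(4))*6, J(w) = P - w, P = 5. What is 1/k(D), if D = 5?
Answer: 1/36 ≈ 0.027778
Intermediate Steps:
J(w) = 5 - w
k(f) = 6 + 6*f (k(f) = (f + (5 - 1*4))*6 = (f + (5 - 4))*6 = (f + 1)*6 = (1 + f)*6 = 6 + 6*f)
1/k(D) = 1/(6 + 6*5) = 1/(6 + 30) = 1/36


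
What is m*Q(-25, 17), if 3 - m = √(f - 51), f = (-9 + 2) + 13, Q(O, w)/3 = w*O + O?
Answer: -4050 + 4050*I*√5 ≈ -4050.0 + 9056.1*I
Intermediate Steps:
Q(O, w) = 3*O + 3*O*w (Q(O, w) = 3*(w*O + O) = 3*(O*w + O) = 3*(O + O*w) = 3*O + 3*O*w)
f = 6 (f = -7 + 13 = 6)
m = 3 - 3*I*√5 (m = 3 - √(6 - 51) = 3 - √(-45) = 3 - 3*I*√5 ≈ 3.0 - 6.7082*I)
m*Q(-25, 17) = (3 - 3*I*√5)*(3*(-25)*(1 + 17)) = (3 - 3*I*√5)*(3*(-25)*18) = (3 - 3*I*√5)*(-1350) = -4050 + 4050*I*√5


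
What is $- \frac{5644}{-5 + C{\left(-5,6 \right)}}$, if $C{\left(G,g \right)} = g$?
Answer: $-5644$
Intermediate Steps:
$- \frac{5644}{-5 + C{\left(-5,6 \right)}} = - \frac{5644}{-5 + 6} = - \frac{5644}{1} = - 5644 \cdot 1 = \left(-1\right) 5644 = -5644$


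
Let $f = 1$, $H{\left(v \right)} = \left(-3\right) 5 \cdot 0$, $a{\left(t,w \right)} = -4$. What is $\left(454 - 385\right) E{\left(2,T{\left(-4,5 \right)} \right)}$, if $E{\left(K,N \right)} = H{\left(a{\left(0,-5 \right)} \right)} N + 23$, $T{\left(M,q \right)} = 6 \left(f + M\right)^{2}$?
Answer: $1587$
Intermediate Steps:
$H{\left(v \right)} = 0$ ($H{\left(v \right)} = \left(-15\right) 0 = 0$)
$T{\left(M,q \right)} = 6 \left(1 + M\right)^{2}$
$E{\left(K,N \right)} = 23$ ($E{\left(K,N \right)} = 0 N + 23 = 0 + 23 = 23$)
$\left(454 - 385\right) E{\left(2,T{\left(-4,5 \right)} \right)} = \left(454 - 385\right) 23 = 69 \cdot 23 = 1587$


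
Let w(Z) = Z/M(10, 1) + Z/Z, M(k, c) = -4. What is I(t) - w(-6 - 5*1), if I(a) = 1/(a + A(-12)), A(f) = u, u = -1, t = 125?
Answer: -116/31 ≈ -3.7419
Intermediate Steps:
A(f) = -1
w(Z) = 1 - Z/4 (w(Z) = Z/(-4) + Z/Z = Z*(-¼) + 1 = -Z/4 + 1 = 1 - Z/4)
I(a) = 1/(-1 + a) (I(a) = 1/(a - 1) = 1/(-1 + a))
I(t) - w(-6 - 5*1) = 1/(-1 + 125) - (1 - (-6 - 5*1)/4) = 1/124 - (1 - (-6 - 5)/4) = 1/124 - (1 - ¼*(-11)) = 1/124 - (1 + 11/4) = 1/124 - 1*15/4 = 1/124 - 15/4 = -116/31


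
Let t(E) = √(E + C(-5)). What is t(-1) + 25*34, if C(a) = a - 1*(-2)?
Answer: 850 + 2*I ≈ 850.0 + 2.0*I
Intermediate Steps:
C(a) = 2 + a (C(a) = a + 2 = 2 + a)
t(E) = √(-3 + E) (t(E) = √(E + (2 - 5)) = √(E - 3) = √(-3 + E))
t(-1) + 25*34 = √(-3 - 1) + 25*34 = √(-4) + 850 = 2*I + 850 = 850 + 2*I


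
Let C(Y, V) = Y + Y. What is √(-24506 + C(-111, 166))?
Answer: 2*I*√6182 ≈ 157.25*I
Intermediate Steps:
C(Y, V) = 2*Y
√(-24506 + C(-111, 166)) = √(-24506 + 2*(-111)) = √(-24506 - 222) = √(-24728) = 2*I*√6182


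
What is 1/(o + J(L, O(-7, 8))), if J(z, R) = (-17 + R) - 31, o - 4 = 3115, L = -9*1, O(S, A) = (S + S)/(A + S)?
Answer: 1/3057 ≈ 0.00032712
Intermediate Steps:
O(S, A) = 2*S/(A + S) (O(S, A) = (2*S)/(A + S) = 2*S/(A + S))
L = -9
o = 3119 (o = 4 + 3115 = 3119)
J(z, R) = -48 + R
1/(o + J(L, O(-7, 8))) = 1/(3119 + (-48 + 2*(-7)/(8 - 7))) = 1/(3119 + (-48 + 2*(-7)/1)) = 1/(3119 + (-48 + 2*(-7)*1)) = 1/(3119 + (-48 - 14)) = 1/(3119 - 62) = 1/3057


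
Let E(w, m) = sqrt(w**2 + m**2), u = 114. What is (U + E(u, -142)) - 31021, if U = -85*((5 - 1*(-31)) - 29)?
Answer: -31616 + 2*sqrt(8290) ≈ -31434.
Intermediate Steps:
E(w, m) = sqrt(m**2 + w**2)
U = -595 (U = -85*((5 + 31) - 29) = -85*(36 - 29) = -85*7 = -595)
(U + E(u, -142)) - 31021 = (-595 + sqrt((-142)**2 + 114**2)) - 31021 = (-595 + sqrt(20164 + 12996)) - 31021 = (-595 + sqrt(33160)) - 31021 = (-595 + 2*sqrt(8290)) - 31021 = -31616 + 2*sqrt(8290)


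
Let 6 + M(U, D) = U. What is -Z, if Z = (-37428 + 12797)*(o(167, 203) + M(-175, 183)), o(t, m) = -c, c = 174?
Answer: -8744005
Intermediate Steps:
M(U, D) = -6 + U
o(t, m) = -174 (o(t, m) = -1*174 = -174)
Z = 8744005 (Z = (-37428 + 12797)*(-174 + (-6 - 175)) = -24631*(-174 - 181) = -24631*(-355) = 8744005)
-Z = -1*8744005 = -8744005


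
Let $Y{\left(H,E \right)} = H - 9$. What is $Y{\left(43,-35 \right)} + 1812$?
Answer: $1846$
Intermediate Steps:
$Y{\left(H,E \right)} = -9 + H$ ($Y{\left(H,E \right)} = H - 9 = -9 + H$)
$Y{\left(43,-35 \right)} + 1812 = \left(-9 + 43\right) + 1812 = 34 + 1812 = 1846$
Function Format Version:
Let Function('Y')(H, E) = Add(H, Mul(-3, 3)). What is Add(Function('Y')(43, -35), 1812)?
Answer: 1846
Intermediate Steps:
Function('Y')(H, E) = Add(-9, H) (Function('Y')(H, E) = Add(H, -9) = Add(-9, H))
Add(Function('Y')(43, -35), 1812) = Add(Add(-9, 43), 1812) = Add(34, 1812) = 1846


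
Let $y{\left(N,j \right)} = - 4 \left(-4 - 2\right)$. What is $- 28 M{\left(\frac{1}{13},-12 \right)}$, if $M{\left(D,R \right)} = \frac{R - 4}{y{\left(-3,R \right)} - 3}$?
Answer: $\frac{64}{3} \approx 21.333$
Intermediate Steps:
$y{\left(N,j \right)} = 24$ ($y{\left(N,j \right)} = \left(-4\right) \left(-6\right) = 24$)
$M{\left(D,R \right)} = - \frac{4}{21} + \frac{R}{21}$ ($M{\left(D,R \right)} = \frac{R - 4}{24 - 3} = \frac{-4 + R}{21} = \left(-4 + R\right) \frac{1}{21} = - \frac{4}{21} + \frac{R}{21}$)
$- 28 M{\left(\frac{1}{13},-12 \right)} = - 28 \left(- \frac{4}{21} + \frac{1}{21} \left(-12\right)\right) = - 28 \left(- \frac{4}{21} - \frac{4}{7}\right) = \left(-28\right) \left(- \frac{16}{21}\right) = \frac{64}{3}$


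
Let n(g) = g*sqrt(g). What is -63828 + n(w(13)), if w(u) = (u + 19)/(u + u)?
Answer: -63828 + 64*sqrt(13)/169 ≈ -63827.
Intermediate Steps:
w(u) = (19 + u)/(2*u) (w(u) = (19 + u)/((2*u)) = (19 + u)*(1/(2*u)) = (19 + u)/(2*u))
n(g) = g**(3/2)
-63828 + n(w(13)) = -63828 + ((1/2)*(19 + 13)/13)**(3/2) = -63828 + ((1/2)*(1/13)*32)**(3/2) = -63828 + (16/13)**(3/2) = -63828 + 64*sqrt(13)/169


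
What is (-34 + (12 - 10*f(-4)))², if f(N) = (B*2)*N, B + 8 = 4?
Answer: 116964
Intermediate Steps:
B = -4 (B = -8 + 4 = -4)
f(N) = -8*N (f(N) = (-4*2)*N = -8*N)
(-34 + (12 - 10*f(-4)))² = (-34 + (12 - (-80)*(-4)))² = (-34 + (12 - 10*32))² = (-34 + (12 - 320))² = (-34 - 308)² = (-342)² = 116964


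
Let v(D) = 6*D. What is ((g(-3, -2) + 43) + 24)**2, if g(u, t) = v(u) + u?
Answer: 2116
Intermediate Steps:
g(u, t) = 7*u (g(u, t) = 6*u + u = 7*u)
((g(-3, -2) + 43) + 24)**2 = ((7*(-3) + 43) + 24)**2 = ((-21 + 43) + 24)**2 = (22 + 24)**2 = 46**2 = 2116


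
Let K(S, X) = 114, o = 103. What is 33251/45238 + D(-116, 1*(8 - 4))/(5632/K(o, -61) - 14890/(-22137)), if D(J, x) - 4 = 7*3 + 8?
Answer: 332059304659/238202656853 ≈ 1.3940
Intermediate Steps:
D(J, x) = 33 (D(J, x) = 4 + (7*3 + 8) = 4 + (21 + 8) = 4 + 29 = 33)
33251/45238 + D(-116, 1*(8 - 4))/(5632/K(o, -61) - 14890/(-22137)) = 33251/45238 + 33/(5632/114 - 14890/(-22137)) = 33251*(1/45238) + 33/(5632*(1/114) - 14890*(-1/22137)) = 33251/45238 + 33/(2816/57 + 14890/22137) = 33251/45238 + 33/(21062174/420603) = 33251/45238 + 33*(420603/21062174) = 33251/45238 + 13879899/21062174 = 332059304659/238202656853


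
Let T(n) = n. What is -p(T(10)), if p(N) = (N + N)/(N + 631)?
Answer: -20/641 ≈ -0.031201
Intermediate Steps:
p(N) = 2*N/(631 + N) (p(N) = (2*N)/(631 + N) = 2*N/(631 + N))
-p(T(10)) = -2*10/(631 + 10) = -2*10/641 = -1*20/641 = -20/641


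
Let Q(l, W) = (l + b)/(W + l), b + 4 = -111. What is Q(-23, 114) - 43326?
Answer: -3942804/91 ≈ -43328.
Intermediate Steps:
b = -115 (b = -4 - 111 = -115)
Q(l, W) = (-115 + l)/(W + l) (Q(l, W) = (l - 115)/(W + l) = (-115 + l)/(W + l))
Q(-23, 114) - 43326 = (-115 - 23)/(114 - 23) - 43326 = -138/91 - 43326 = -3942804/91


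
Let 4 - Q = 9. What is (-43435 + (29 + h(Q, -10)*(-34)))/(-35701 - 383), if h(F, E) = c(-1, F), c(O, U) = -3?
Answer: 10826/9021 ≈ 1.2001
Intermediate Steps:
Q = -5 (Q = 4 - 1*9 = 4 - 9 = -5)
h(F, E) = -3
(-43435 + (29 + h(Q, -10)*(-34)))/(-35701 - 383) = (-43435 + (29 - 3*(-34)))/(-35701 - 383) = (-43435 + (29 + 102))/(-36084) = (-43435 + 131)*(-1/36084) = -43304*(-1/36084) = 10826/9021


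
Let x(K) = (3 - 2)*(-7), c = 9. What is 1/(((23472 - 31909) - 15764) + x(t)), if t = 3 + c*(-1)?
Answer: -1/24208 ≈ -4.1309e-5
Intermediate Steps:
t = -6 (t = 3 + 9*(-1) = 3 - 9 = -6)
x(K) = -7 (x(K) = 1*(-7) = -7)
1/(((23472 - 31909) - 15764) + x(t)) = 1/(((23472 - 31909) - 15764) - 7) = 1/((-8437 - 15764) - 7) = 1/(-24201 - 7) = 1/(-24208) = -1/24208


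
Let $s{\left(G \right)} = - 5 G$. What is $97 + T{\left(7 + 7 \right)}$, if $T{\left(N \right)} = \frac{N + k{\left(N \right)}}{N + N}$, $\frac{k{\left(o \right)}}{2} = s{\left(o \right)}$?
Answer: $\frac{185}{2} \approx 92.5$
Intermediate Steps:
$k{\left(o \right)} = - 10 o$ ($k{\left(o \right)} = 2 \left(- 5 o\right) = - 10 o$)
$T{\left(N \right)} = - \frac{9}{2}$ ($T{\left(N \right)} = \frac{N - 10 N}{N + N} = \frac{\left(-9\right) N}{2 N} = - 9 N \frac{1}{2 N} = - \frac{9}{2}$)
$97 + T{\left(7 + 7 \right)} = 97 - \frac{9}{2} = \frac{185}{2}$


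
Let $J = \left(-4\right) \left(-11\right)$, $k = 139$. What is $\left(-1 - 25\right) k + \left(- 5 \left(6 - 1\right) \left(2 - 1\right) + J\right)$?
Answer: $-3595$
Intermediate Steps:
$J = 44$
$\left(-1 - 25\right) k + \left(- 5 \left(6 - 1\right) \left(2 - 1\right) + J\right) = \left(-1 - 25\right) 139 + \left(- 5 \left(6 - 1\right) \left(2 - 1\right) + 44\right) = \left(-26\right) 139 + \left(\left(-5\right) 5 \cdot 1 + 44\right) = -3614 + \left(\left(-25\right) 1 + 44\right) = -3614 + \left(-25 + 44\right) = -3614 + 19 = -3595$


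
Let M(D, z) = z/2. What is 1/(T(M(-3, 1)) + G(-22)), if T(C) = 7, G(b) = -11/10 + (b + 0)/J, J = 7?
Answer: 70/193 ≈ 0.36269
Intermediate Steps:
M(D, z) = z/2 (M(D, z) = z*(1/2) = z/2)
G(b) = -11/10 + b/7 (G(b) = -11/10 + (b + 0)/7 = -11*1/10 + b*(1/7) = -11/10 + b/7)
1/(T(M(-3, 1)) + G(-22)) = 1/(7 + (-11/10 + (1/7)*(-22))) = 1/(7 + (-11/10 - 22/7)) = 1/(7 - 297/70) = 1/(193/70) = 70/193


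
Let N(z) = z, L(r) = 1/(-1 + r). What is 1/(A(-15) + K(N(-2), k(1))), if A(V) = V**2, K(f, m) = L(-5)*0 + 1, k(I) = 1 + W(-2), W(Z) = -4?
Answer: 1/226 ≈ 0.0044248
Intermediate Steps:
k(I) = -3 (k(I) = 1 - 4 = -3)
K(f, m) = 1 (K(f, m) = 0/(-1 - 5) + 1 = 0/(-6) + 1 = -1/6*0 + 1 = 0 + 1 = 1)
1/(A(-15) + K(N(-2), k(1))) = 1/((-15)**2 + 1) = 1/(225 + 1) = 1/226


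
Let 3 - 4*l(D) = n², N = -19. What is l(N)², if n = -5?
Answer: 121/4 ≈ 30.250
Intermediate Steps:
l(D) = -11/2 (l(D) = ¾ - ¼*(-5)² = ¾ - ¼*25 = ¾ - 25/4 = -11/2)
l(N)² = (-11/2)² = 121/4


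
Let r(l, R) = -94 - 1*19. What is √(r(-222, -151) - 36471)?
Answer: 2*I*√9146 ≈ 191.27*I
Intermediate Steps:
r(l, R) = -113 (r(l, R) = -94 - 19 = -113)
√(r(-222, -151) - 36471) = √(-113 - 36471) = √(-36584) = 2*I*√9146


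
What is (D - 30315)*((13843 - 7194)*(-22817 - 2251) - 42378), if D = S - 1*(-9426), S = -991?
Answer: 3647822878800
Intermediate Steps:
D = 8435 (D = -991 - 1*(-9426) = -991 + 9426 = 8435)
(D - 30315)*((13843 - 7194)*(-22817 - 2251) - 42378) = (8435 - 30315)*((13843 - 7194)*(-22817 - 2251) - 42378) = -21880*(6649*(-25068) - 42378) = -21880*(-166677132 - 42378) = -21880*(-166719510) = 3647822878800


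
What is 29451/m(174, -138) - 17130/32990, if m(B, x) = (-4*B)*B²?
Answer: -12064553099/23172281568 ≈ -0.52065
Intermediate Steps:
m(B, x) = -4*B³
29451/m(174, -138) - 17130/32990 = 29451/((-4*174³)) - 17130/32990 = 29451/((-4*5268024)) - 17130*1/32990 = 29451/(-21072096) - 1713/3299 = 29451*(-1/21072096) - 1713/3299 = -9817/7024032 - 1713/3299 = -12064553099/23172281568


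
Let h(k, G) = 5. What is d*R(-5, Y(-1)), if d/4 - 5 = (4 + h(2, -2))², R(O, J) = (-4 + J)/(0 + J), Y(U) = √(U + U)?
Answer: 344 + 688*I*√2 ≈ 344.0 + 972.98*I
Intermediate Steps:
Y(U) = √2*√U (Y(U) = √(2*U) = √2*√U)
R(O, J) = (-4 + J)/J
d = 344 (d = 20 + 4*(4 + 5)² = 20 + 4*9² = 20 + 4*81 = 20 + 324 = 344)
d*R(-5, Y(-1)) = 344*((-4 + √2*√(-1))/((√2*√(-1)))) = 344*((-4 + √2*I)/((√2*I))) = 344*((-4 + I*√2)/((I*√2))) = 344*((-I*√2/2)*(-4 + I*√2)) = 344*(-I*√2*(-4 + I*√2)/2) = -172*I*√2*(-4 + I*√2)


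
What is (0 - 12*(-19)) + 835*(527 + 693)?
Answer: 1018928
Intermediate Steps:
(0 - 12*(-19)) + 835*(527 + 693) = (0 + 228) + 835*1220 = 228 + 1018700 = 1018928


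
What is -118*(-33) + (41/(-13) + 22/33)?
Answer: 151769/39 ≈ 3891.5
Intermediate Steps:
-118*(-33) + (41/(-13) + 22/33) = 3894 + (41*(-1/13) + 22*(1/33)) = 3894 + (-41/13 + ⅔) = 3894 - 97/39 = 151769/39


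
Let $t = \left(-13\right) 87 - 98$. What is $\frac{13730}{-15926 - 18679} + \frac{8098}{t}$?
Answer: $- \frac{59421092}{8505909} \approx -6.9859$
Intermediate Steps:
$t = -1229$ ($t = -1131 - 98 = -1229$)
$\frac{13730}{-15926 - 18679} + \frac{8098}{t} = \frac{13730}{-15926 - 18679} + \frac{8098}{-1229} = \frac{13730}{-34605} + 8098 \left(- \frac{1}{1229}\right) = 13730 \left(- \frac{1}{34605}\right) - \frac{8098}{1229} = - \frac{2746}{6921} - \frac{8098}{1229} = - \frac{59421092}{8505909}$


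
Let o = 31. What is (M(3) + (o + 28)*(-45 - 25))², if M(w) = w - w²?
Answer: 17106496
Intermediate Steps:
(M(3) + (o + 28)*(-45 - 25))² = (3*(1 - 1*3) + (31 + 28)*(-45 - 25))² = (3*(1 - 3) + 59*(-70))² = (3*(-2) - 4130)² = (-6 - 4130)² = (-4136)² = 17106496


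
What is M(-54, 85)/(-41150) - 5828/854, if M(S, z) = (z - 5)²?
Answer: -2452878/351421 ≈ -6.9799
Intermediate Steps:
M(S, z) = (-5 + z)²
M(-54, 85)/(-41150) - 5828/854 = (-5 + 85)²/(-41150) - 5828/854 = 80²*(-1/41150) - 5828*1/854 = 6400*(-1/41150) - 2914/427 = -128/823 - 2914/427 = -2452878/351421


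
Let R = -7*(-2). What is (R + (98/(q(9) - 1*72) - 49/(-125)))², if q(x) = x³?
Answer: 1426096921249/6744515625 ≈ 211.45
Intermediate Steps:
R = 14
(R + (98/(q(9) - 1*72) - 49/(-125)))² = (14 + (98/(9³ - 1*72) - 49/(-125)))² = (14 + (98/(729 - 72) - 49*(-1/125)))² = (14 + (98/657 + 49/125))² = (14 + 44443/82125)² = (1194193/82125)² = 1426096921249/6744515625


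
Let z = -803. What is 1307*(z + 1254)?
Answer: 589457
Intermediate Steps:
1307*(z + 1254) = 1307*(-803 + 1254) = 1307*451 = 589457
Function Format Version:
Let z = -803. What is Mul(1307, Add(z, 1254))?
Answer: 589457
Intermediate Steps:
Mul(1307, Add(z, 1254)) = Mul(1307, Add(-803, 1254)) = Mul(1307, 451) = 589457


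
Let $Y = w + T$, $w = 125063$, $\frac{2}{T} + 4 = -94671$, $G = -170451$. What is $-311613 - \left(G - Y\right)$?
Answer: $- \frac{1524172827}{94675} \approx -16099.0$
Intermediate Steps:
$T = - \frac{2}{94675}$ ($T = \frac{2}{-4 - 94671} = \frac{2}{-94675} = 2 \left(- \frac{1}{94675}\right) = - \frac{2}{94675} \approx -2.1125 \cdot 10^{-5}$)
$Y = \frac{11840339523}{94675}$ ($Y = 125063 - \frac{2}{94675} = \frac{11840339523}{94675} \approx 1.2506 \cdot 10^{5}$)
$-311613 - \left(G - Y\right) = -311613 + \left(\frac{11840339523}{94675} - -170451\right) = -311613 + \left(\frac{11840339523}{94675} + 170451\right) = -311613 + \frac{27977787948}{94675} = - \frac{1524172827}{94675}$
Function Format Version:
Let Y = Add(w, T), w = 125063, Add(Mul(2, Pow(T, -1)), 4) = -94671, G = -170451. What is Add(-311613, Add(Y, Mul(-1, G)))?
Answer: Rational(-1524172827, 94675) ≈ -16099.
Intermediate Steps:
T = Rational(-2, 94675) (T = Mul(2, Pow(Add(-4, -94671), -1)) = Mul(2, Pow(-94675, -1)) = Mul(2, Rational(-1, 94675)) = Rational(-2, 94675) ≈ -2.1125e-5)
Y = Rational(11840339523, 94675) (Y = Add(125063, Rational(-2, 94675)) = Rational(11840339523, 94675) ≈ 1.2506e+5)
Add(-311613, Add(Y, Mul(-1, G))) = Add(-311613, Add(Rational(11840339523, 94675), Mul(-1, -170451))) = Add(-311613, Add(Rational(11840339523, 94675), 170451)) = Add(-311613, Rational(27977787948, 94675)) = Rational(-1524172827, 94675)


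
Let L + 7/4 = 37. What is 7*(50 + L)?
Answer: 2387/4 ≈ 596.75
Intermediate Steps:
L = 141/4 (L = -7/4 + 37 = 141/4 ≈ 35.250)
7*(50 + L) = 7*(50 + 141/4) = 7*(341/4) = 2387/4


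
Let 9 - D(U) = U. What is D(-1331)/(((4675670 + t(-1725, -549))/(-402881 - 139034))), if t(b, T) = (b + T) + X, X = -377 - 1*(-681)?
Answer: -7261661/46737 ≈ -155.37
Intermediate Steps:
X = 304 (X = -377 + 681 = 304)
t(b, T) = 304 + T + b (t(b, T) = (b + T) + 304 = (T + b) + 304 = 304 + T + b)
D(U) = 9 - U
D(-1331)/(((4675670 + t(-1725, -549))/(-402881 - 139034))) = (9 - 1*(-1331))/(((4675670 + (304 - 549 - 1725))/(-402881 - 139034))) = (9 + 1331)/(((4675670 - 1970)/(-541915))) = 1340/((4673700*(-1/541915))) = 1340/(-934740/108383) = 1340*(-108383/934740) = -7261661/46737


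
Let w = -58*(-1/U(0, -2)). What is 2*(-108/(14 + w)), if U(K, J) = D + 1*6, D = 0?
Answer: -648/71 ≈ -9.1268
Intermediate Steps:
U(K, J) = 6 (U(K, J) = 0 + 1*6 = 0 + 6 = 6)
w = 29/3 (w = -58/((-1*6)) = -58/(-6) = -58*(-⅙) = 29/3 ≈ 9.6667)
2*(-108/(14 + w)) = 2*(-108/(14 + 29/3)) = 2*(-108/(71/3)) = 2*((3/71)*(-108)) = 2*(-324/71) = -648/71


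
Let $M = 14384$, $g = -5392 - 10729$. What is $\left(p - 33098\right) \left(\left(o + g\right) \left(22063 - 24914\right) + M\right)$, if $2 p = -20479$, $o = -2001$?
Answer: $-2239690927525$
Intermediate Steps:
$g = -16121$ ($g = -5392 - 10729 = -16121$)
$p = - \frac{20479}{2}$ ($p = \frac{1}{2} \left(-20479\right) = - \frac{20479}{2} \approx -10240.0$)
$\left(p - 33098\right) \left(\left(o + g\right) \left(22063 - 24914\right) + M\right) = \left(- \frac{20479}{2} - 33098\right) \left(\left(-2001 - 16121\right) \left(22063 - 24914\right) + 14384\right) = - \frac{86675 \left(\left(-18122\right) \left(-2851\right) + 14384\right)}{2} = - \frac{86675 \left(51665822 + 14384\right)}{2} = \left(- \frac{86675}{2}\right) 51680206 = -2239690927525$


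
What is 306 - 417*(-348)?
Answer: 145422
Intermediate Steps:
306 - 417*(-348) = 306 + 145116 = 145422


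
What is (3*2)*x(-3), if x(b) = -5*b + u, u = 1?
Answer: 96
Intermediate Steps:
x(b) = 1 - 5*b (x(b) = -5*b + 1 = 1 - 5*b)
(3*2)*x(-3) = (3*2)*(1 - 5*(-3)) = 6*(1 + 15) = 6*16 = 96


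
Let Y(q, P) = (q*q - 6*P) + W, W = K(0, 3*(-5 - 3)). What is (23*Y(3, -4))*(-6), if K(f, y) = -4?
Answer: -4002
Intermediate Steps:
W = -4
Y(q, P) = -4 + q² - 6*P (Y(q, P) = (q*q - 6*P) - 4 = (q² - 6*P) - 4 = -4 + q² - 6*P)
(23*Y(3, -4))*(-6) = (23*(-4 + 3² - 6*(-4)))*(-6) = (23*(-4 + 9 + 24))*(-6) = (23*29)*(-6) = 667*(-6) = -4002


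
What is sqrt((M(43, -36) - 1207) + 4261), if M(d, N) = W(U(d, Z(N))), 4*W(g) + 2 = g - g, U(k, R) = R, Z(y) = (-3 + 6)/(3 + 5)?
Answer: sqrt(12214)/2 ≈ 55.258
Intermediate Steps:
Z(y) = 3/8
W(g) = -1/2 (W(g) = -1/2 + (g - g)/4 = -1/2 + (1/4)*0 = -1/2 + 0 = -1/2)
M(d, N) = -1/2
sqrt((M(43, -36) - 1207) + 4261) = sqrt((-1/2 - 1207) + 4261) = sqrt(-2415/2 + 4261) = sqrt(6107/2) = sqrt(12214)/2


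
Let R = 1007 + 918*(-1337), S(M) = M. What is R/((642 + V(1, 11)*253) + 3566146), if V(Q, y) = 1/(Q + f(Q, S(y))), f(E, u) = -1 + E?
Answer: -1226359/3567041 ≈ -0.34380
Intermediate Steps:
R = -1226359 (R = 1007 - 1227366 = -1226359)
V(Q, y) = 1/(-1 + 2*Q) (V(Q, y) = 1/(Q + (-1 + Q)) = 1/(-1 + 2*Q))
R/((642 + V(1, 11)*253) + 3566146) = -1226359/((642 + 253/(-1 + 2*1)) + 3566146) = -1226359/((642 + 253/(-1 + 2)) + 3566146) = -1226359/((642 + 253/1) + 3566146) = -1226359/((642 + 1*253) + 3566146) = -1226359/((642 + 253) + 3566146) = -1226359/(895 + 3566146) = -1226359/3567041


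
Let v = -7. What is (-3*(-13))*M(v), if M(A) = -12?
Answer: -468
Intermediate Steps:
(-3*(-13))*M(v) = -3*(-13)*(-12) = 39*(-12) = -468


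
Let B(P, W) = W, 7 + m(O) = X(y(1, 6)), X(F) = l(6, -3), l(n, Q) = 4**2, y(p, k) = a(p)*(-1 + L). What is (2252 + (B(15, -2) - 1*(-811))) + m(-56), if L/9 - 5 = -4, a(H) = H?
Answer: 3070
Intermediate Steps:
L = 9 (L = 45 + 9*(-4) = 45 - 36 = 9)
y(p, k) = 8*p (y(p, k) = p*(-1 + 9) = p*8 = 8*p)
l(n, Q) = 16
X(F) = 16
m(O) = 9 (m(O) = -7 + 16 = 9)
(2252 + (B(15, -2) - 1*(-811))) + m(-56) = (2252 + (-2 - 1*(-811))) + 9 = (2252 + (-2 + 811)) + 9 = (2252 + 809) + 9 = 3061 + 9 = 3070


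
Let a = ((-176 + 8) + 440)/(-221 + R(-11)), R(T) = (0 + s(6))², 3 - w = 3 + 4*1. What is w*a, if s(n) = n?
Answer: 1088/185 ≈ 5.8811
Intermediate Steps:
w = -4 (w = 3 - (3 + 4*1) = 3 - (3 + 4) = 3 - 1*7 = 3 - 7 = -4)
R(T) = 36 (R(T) = (0 + 6)² = 6² = 36)
a = -272/185 (a = ((-176 + 8) + 440)/(-221 + 36) = (-168 + 440)/(-185) = 272*(-1/185) = -272/185 ≈ -1.4703)
w*a = -4*(-272/185) = 1088/185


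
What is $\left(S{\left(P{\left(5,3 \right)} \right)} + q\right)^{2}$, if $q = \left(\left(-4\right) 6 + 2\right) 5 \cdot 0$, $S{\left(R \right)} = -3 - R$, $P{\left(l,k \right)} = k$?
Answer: $36$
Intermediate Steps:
$q = 0$ ($q = \left(-24 + 2\right) 5 \cdot 0 = \left(-22\right) 5 \cdot 0 = \left(-110\right) 0 = 0$)
$\left(S{\left(P{\left(5,3 \right)} \right)} + q\right)^{2} = \left(\left(-3 - 3\right) + 0\right)^{2} = \left(-6 + 0\right)^{2} = \left(-6\right)^{2} = 36$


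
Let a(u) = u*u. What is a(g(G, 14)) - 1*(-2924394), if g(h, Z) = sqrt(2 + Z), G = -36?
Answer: 2924410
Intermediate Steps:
a(u) = u**2
a(g(G, 14)) - 1*(-2924394) = (sqrt(2 + 14))**2 - 1*(-2924394) = (sqrt(16))**2 + 2924394 = 4**2 + 2924394 = 16 + 2924394 = 2924410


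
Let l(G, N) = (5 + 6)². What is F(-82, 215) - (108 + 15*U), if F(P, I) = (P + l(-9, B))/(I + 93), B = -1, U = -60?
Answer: 243975/308 ≈ 792.13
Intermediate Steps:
l(G, N) = 121 (l(G, N) = 11² = 121)
F(P, I) = (121 + P)/(93 + I) (F(P, I) = (P + 121)/(I + 93) = (121 + P)/(93 + I))
F(-82, 215) - (108 + 15*U) = (121 - 82)/(93 + 215) - (108 + 15*(-60)) = 39/308 - (108 - 900) = (1/308)*39 - 1*(-792) = 39/308 + 792 = 243975/308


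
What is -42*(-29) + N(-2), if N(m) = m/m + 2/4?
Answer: 2439/2 ≈ 1219.5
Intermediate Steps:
N(m) = 3/2 (N(m) = 1 + 2*(¼) = 1 + ½ = 3/2)
-42*(-29) + N(-2) = -42*(-29) + 3/2 = 1218 + 3/2 = 2439/2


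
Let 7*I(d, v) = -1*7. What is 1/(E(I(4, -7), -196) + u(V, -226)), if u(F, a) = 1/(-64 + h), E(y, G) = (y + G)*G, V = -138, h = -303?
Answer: 367/14170603 ≈ 2.5899e-5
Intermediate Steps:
I(d, v) = -1 (I(d, v) = (-1*7)/7 = (⅐)*(-7) = -1)
E(y, G) = G*(G + y) (E(y, G) = (G + y)*G = G*(G + y))
u(F, a) = -1/367 (u(F, a) = 1/(-64 - 303) = 1/(-367) = -1/367)
1/(E(I(4, -7), -196) + u(V, -226)) = 1/(-196*(-196 - 1) - 1/367) = 1/(-196*(-197) - 1/367) = 1/(38612 - 1/367) = 1/(14170603/367) = 367/14170603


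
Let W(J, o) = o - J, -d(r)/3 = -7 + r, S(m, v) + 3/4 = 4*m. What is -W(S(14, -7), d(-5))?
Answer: 77/4 ≈ 19.250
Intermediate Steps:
S(m, v) = -3/4 + 4*m
d(r) = 21 - 3*r (d(r) = -3*(-7 + r) = 21 - 3*r)
-W(S(14, -7), d(-5)) = -((21 - 3*(-5)) - (-3/4 + 4*14)) = -((21 + 15) - (-3/4 + 56)) = -(36 - 1*221/4) = -(36 - 221/4) = -1*(-77/4) = 77/4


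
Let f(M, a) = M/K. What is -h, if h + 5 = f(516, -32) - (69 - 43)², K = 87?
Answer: 19577/29 ≈ 675.07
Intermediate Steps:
f(M, a) = M/87
h = -19577/29 (h = -5 + ((1/87)*516 - (69 - 43)²) = -5 + (172/29 - 1*26²) = -5 + (172/29 - 1*676) = -5 + (172/29 - 676) = -5 - 19432/29 = -19577/29 ≈ -675.07)
-h = -1*(-19577/29) = 19577/29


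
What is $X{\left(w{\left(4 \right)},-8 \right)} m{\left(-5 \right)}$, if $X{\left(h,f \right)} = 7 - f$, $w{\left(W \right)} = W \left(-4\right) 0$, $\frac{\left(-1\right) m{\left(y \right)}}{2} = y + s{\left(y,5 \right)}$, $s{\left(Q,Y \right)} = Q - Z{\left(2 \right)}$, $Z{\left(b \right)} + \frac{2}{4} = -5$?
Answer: $135$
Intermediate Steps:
$Z{\left(b \right)} = - \frac{11}{2}$ ($Z{\left(b \right)} = - \frac{1}{2} - 5 = - \frac{11}{2}$)
$s{\left(Q,Y \right)} = \frac{11}{2} + Q$ ($s{\left(Q,Y \right)} = Q - - \frac{11}{2} = Q + \frac{11}{2} = \frac{11}{2} + Q$)
$m{\left(y \right)} = -11 - 4 y$ ($m{\left(y \right)} = - 2 \left(y + \left(\frac{11}{2} + y\right)\right) = - 2 \left(\frac{11}{2} + 2 y\right) = -11 - 4 y$)
$w{\left(W \right)} = 0$ ($w{\left(W \right)} = - 4 W 0 = 0$)
$X{\left(w{\left(4 \right)},-8 \right)} m{\left(-5 \right)} = \left(7 - -8\right) \left(-11 - -20\right) = \left(7 + 8\right) \left(-11 + 20\right) = 15 \cdot 9 = 135$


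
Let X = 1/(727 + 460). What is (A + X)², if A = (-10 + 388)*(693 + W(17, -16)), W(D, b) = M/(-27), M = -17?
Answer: 96859074151829025/1408969 ≈ 6.8745e+10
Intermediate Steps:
W(D, b) = 17/27 (W(D, b) = -17/(-27) = -17*(-1/27) = 17/27)
A = 262192 (A = (-10 + 388)*(693 + 17/27) = 378*(18728/27) = 262192)
X = 1/1187 ≈ 0.00084246
(A + X)² = (262192 + 1/1187)² = (311221905/1187)² = 96859074151829025/1408969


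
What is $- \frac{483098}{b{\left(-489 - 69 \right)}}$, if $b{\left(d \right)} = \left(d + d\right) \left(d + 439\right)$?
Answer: $- \frac{34507}{9486} \approx -3.6377$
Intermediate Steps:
$b{\left(d \right)} = 2 d \left(439 + d\right)$
$- \frac{483098}{b{\left(-489 - 69 \right)}} = - \frac{483098}{2 \left(-489 - 69\right) \left(439 - 558\right)} = - \frac{483098}{2 \left(-558\right) \left(439 - 558\right)} = - \frac{483098}{2 \left(-558\right) \left(-119\right)} = - \frac{483098}{132804} = \left(-483098\right) \frac{1}{132804} = - \frac{34507}{9486}$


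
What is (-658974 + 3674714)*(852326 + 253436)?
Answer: 3334690693880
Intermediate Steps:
(-658974 + 3674714)*(852326 + 253436) = 3015740*1105762 = 3334690693880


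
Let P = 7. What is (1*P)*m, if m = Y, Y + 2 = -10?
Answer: -84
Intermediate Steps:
Y = -12 (Y = -2 - 10 = -12)
m = -12
(1*P)*m = (1*7)*(-12) = 7*(-12) = -84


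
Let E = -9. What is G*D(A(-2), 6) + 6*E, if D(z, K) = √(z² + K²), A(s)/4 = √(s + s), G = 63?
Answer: -54 + 126*I*√7 ≈ -54.0 + 333.36*I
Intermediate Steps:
A(s) = 4*√2*√s (A(s) = 4*√(s + s) = 4*√(2*s) = 4*(√2*√s) = 4*√2*√s)
D(z, K) = √(K² + z²)
G*D(A(-2), 6) + 6*E = 63*√(6² + (4*√2*√(-2))²) + 6*(-9) = 63*√(36 + (4*√2*(I*√2))²) - 54 = 63*√(36 + (8*I)²) - 54 = 63*√(36 - 64) - 54 = 63*√(-28) - 54 = 63*(2*I*√7) - 54 = 126*I*√7 - 54 = -54 + 126*I*√7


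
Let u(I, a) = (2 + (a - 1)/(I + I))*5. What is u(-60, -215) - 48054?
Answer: -48035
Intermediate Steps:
u(I, a) = 10 + 5*(-1 + a)/(2*I) (u(I, a) = (2 + (-1 + a)/((2*I)))*5 = (2 + (-1 + a)*(1/(2*I)))*5 = (2 + (-1 + a)/(2*I))*5 = 10 + 5*(-1 + a)/(2*I))
u(-60, -215) - 48054 = (5/2)*(-1 - 215 + 4*(-60))/(-60) - 48054 = (5/2)*(-1/60)*(-1 - 215 - 240) - 48054 = (5/2)*(-1/60)*(-456) - 48054 = 19 - 48054 = -48035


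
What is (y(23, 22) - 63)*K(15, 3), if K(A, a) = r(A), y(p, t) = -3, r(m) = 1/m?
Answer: -22/5 ≈ -4.4000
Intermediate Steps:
K(A, a) = 1/A
(y(23, 22) - 63)*K(15, 3) = (-3 - 63)/15 = -66*1/15 = -22/5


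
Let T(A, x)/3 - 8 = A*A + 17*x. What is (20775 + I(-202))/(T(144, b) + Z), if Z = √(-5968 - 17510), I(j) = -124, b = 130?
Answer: 237011527/790333087 - 20651*I*√23478/4741998522 ≈ 0.29989 - 0.00066728*I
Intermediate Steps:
T(A, x) = 24 + 3*A² + 51*x (T(A, x) = 24 + 3*(A*A + 17*x) = 24 + 3*(A² + 17*x) = 24 + (3*A² + 51*x) = 24 + 3*A² + 51*x)
Z = I*√23478 (Z = √(-23478) = I*√23478 ≈ 153.23*I)
(20775 + I(-202))/(T(144, b) + Z) = (20775 - 124)/((24 + 3*144² + 51*130) + I*√23478) = 20651/((24 + 3*20736 + 6630) + I*√23478) = 20651/((24 + 62208 + 6630) + I*√23478) = 20651/(68862 + I*√23478)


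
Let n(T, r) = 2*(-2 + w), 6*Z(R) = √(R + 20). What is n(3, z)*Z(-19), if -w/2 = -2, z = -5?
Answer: ⅔ ≈ 0.66667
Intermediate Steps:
w = 4 (w = -2*(-2) = 4)
Z(R) = √(20 + R)/6 (Z(R) = √(R + 20)/6 = √(20 + R)/6)
n(T, r) = 4 (n(T, r) = 2*(-2 + 4) = 2*2 = 4)
n(3, z)*Z(-19) = 4*(√(20 - 19)/6) = 4*(√1/6) = 4*((⅙)*1) = 4*(⅙) = ⅔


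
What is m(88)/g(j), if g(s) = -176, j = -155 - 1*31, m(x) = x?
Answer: -½ ≈ -0.50000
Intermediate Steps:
j = -186 (j = -155 - 31 = -186)
m(88)/g(j) = 88/(-176) = 88*(-1/176) = -½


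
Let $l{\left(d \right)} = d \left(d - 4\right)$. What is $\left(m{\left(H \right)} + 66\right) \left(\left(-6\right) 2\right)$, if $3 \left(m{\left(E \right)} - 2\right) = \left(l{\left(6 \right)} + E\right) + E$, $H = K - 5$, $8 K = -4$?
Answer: $-820$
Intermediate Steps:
$K = - \frac{1}{2}$ ($K = \frac{1}{8} \left(-4\right) = - \frac{1}{2} \approx -0.5$)
$l{\left(d \right)} = d \left(-4 + d\right)$
$H = - \frac{11}{2}$ ($H = - \frac{1}{2} - 5 = - \frac{11}{2} \approx -5.5$)
$m{\left(E \right)} = 6 + \frac{2 E}{3}$ ($m{\left(E \right)} = 2 + \frac{\left(6 \left(-4 + 6\right) + E\right) + E}{3} = 2 + \frac{\left(6 \cdot 2 + E\right) + E}{3} = 2 + \frac{\left(12 + E\right) + E}{3} = 2 + \frac{12 + 2 E}{3} = 2 + \left(4 + \frac{2 E}{3}\right) = 6 + \frac{2 E}{3}$)
$\left(m{\left(H \right)} + 66\right) \left(\left(-6\right) 2\right) = \left(\left(6 + \frac{2}{3} \left(- \frac{11}{2}\right)\right) + 66\right) \left(\left(-6\right) 2\right) = \left(\left(6 - \frac{11}{3}\right) + 66\right) \left(-12\right) = \left(\frac{7}{3} + 66\right) \left(-12\right) = \frac{205}{3} \left(-12\right) = -820$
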